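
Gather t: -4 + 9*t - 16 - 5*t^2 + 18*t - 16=-5*t^2 + 27*t - 36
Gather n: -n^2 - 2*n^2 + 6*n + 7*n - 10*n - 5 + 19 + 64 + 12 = -3*n^2 + 3*n + 90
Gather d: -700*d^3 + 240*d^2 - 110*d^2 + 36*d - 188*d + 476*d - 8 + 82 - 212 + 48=-700*d^3 + 130*d^2 + 324*d - 90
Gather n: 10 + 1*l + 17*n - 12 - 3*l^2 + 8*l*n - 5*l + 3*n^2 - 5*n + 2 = -3*l^2 - 4*l + 3*n^2 + n*(8*l + 12)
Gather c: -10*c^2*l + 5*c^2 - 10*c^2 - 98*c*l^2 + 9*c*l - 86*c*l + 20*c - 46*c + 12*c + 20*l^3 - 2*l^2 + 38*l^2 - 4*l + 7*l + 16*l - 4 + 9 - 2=c^2*(-10*l - 5) + c*(-98*l^2 - 77*l - 14) + 20*l^3 + 36*l^2 + 19*l + 3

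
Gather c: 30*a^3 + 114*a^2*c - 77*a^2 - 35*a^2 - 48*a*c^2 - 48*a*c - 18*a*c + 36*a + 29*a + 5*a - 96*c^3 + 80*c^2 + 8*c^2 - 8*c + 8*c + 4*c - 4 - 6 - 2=30*a^3 - 112*a^2 + 70*a - 96*c^3 + c^2*(88 - 48*a) + c*(114*a^2 - 66*a + 4) - 12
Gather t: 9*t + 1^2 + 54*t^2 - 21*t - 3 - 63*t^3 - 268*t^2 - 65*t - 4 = -63*t^3 - 214*t^2 - 77*t - 6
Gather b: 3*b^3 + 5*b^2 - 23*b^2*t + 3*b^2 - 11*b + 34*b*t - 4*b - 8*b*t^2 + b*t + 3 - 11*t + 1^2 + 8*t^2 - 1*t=3*b^3 + b^2*(8 - 23*t) + b*(-8*t^2 + 35*t - 15) + 8*t^2 - 12*t + 4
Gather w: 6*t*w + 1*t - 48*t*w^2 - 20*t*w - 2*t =-48*t*w^2 - 14*t*w - t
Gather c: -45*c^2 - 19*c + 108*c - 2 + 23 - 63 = -45*c^2 + 89*c - 42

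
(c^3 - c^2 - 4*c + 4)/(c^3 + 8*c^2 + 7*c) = (c^3 - c^2 - 4*c + 4)/(c*(c^2 + 8*c + 7))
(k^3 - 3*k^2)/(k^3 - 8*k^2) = (k - 3)/(k - 8)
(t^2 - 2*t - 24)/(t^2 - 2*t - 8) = (-t^2 + 2*t + 24)/(-t^2 + 2*t + 8)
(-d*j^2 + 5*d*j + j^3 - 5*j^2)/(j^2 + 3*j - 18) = j*(-d*j + 5*d + j^2 - 5*j)/(j^2 + 3*j - 18)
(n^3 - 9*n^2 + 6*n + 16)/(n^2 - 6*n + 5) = (n^3 - 9*n^2 + 6*n + 16)/(n^2 - 6*n + 5)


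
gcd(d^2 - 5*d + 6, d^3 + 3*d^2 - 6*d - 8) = d - 2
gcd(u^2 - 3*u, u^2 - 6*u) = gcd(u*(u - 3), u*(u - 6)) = u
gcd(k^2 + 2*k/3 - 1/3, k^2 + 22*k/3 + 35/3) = 1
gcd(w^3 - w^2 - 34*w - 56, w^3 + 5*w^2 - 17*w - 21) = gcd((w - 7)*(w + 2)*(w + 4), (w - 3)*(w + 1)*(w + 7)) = 1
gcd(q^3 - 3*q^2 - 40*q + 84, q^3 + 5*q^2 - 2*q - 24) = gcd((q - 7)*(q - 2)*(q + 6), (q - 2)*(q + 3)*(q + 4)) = q - 2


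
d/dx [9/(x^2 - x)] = 9*(1 - 2*x)/(x^2*(x - 1)^2)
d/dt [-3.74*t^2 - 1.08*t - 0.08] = -7.48*t - 1.08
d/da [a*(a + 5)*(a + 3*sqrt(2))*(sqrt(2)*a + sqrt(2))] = 4*sqrt(2)*a^3 + 18*a^2 + 18*sqrt(2)*a^2 + 10*sqrt(2)*a + 72*a + 30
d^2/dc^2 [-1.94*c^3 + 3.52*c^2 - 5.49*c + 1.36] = 7.04 - 11.64*c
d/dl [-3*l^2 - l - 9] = -6*l - 1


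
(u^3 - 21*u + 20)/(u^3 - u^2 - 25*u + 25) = (u - 4)/(u - 5)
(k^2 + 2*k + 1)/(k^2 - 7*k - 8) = (k + 1)/(k - 8)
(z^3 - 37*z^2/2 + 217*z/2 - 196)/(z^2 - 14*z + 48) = (2*z^2 - 21*z + 49)/(2*(z - 6))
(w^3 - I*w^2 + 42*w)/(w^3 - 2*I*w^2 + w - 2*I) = w*(w^2 - I*w + 42)/(w^3 - 2*I*w^2 + w - 2*I)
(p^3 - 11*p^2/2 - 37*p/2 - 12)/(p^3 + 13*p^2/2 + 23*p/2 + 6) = (p - 8)/(p + 4)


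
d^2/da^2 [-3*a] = 0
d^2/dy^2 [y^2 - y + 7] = 2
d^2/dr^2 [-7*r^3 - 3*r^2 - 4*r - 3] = -42*r - 6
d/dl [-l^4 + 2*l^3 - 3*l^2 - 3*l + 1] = -4*l^3 + 6*l^2 - 6*l - 3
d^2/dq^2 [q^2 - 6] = 2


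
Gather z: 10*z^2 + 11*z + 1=10*z^2 + 11*z + 1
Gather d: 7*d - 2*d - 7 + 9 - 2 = 5*d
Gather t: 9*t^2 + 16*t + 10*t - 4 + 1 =9*t^2 + 26*t - 3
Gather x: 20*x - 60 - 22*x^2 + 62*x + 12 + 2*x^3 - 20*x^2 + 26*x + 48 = 2*x^3 - 42*x^2 + 108*x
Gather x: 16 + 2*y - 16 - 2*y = 0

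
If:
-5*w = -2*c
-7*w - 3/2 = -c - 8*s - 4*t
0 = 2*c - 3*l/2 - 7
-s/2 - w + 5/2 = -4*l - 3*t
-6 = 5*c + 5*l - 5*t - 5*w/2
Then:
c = 13213/5642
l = -4356/2821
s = -709/14105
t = 21572/14105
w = 13213/14105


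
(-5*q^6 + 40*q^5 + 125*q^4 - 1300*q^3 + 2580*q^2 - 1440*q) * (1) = -5*q^6 + 40*q^5 + 125*q^4 - 1300*q^3 + 2580*q^2 - 1440*q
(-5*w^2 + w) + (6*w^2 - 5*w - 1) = w^2 - 4*w - 1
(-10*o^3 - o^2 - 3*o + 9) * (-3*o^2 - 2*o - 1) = 30*o^5 + 23*o^4 + 21*o^3 - 20*o^2 - 15*o - 9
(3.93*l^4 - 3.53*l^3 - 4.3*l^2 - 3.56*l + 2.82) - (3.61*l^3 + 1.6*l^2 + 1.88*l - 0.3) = 3.93*l^4 - 7.14*l^3 - 5.9*l^2 - 5.44*l + 3.12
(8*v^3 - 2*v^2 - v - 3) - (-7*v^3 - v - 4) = 15*v^3 - 2*v^2 + 1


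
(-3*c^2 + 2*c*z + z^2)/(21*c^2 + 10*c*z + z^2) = (-c + z)/(7*c + z)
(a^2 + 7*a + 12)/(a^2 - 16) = (a + 3)/(a - 4)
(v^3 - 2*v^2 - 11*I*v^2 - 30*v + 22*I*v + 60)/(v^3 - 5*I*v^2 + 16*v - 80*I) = (v^2 + v*(-2 - 6*I) + 12*I)/(v^2 + 16)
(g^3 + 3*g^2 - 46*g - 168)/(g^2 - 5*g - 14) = (g^2 + 10*g + 24)/(g + 2)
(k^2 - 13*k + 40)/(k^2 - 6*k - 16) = (k - 5)/(k + 2)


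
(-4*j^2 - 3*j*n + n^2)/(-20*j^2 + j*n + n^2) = (j + n)/(5*j + n)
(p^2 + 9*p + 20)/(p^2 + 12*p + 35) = (p + 4)/(p + 7)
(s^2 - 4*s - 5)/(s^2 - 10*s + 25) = (s + 1)/(s - 5)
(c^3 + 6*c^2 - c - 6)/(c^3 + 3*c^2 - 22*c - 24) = (c - 1)/(c - 4)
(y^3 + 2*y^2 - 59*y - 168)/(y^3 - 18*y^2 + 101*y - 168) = (y^2 + 10*y + 21)/(y^2 - 10*y + 21)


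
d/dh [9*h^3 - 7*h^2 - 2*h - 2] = 27*h^2 - 14*h - 2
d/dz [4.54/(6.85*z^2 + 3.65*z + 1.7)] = (-62.198*z - 16.571)/(6.85*z^2 + 3.65*z + 1.7)^2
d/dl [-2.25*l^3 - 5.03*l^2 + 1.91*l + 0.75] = -6.75*l^2 - 10.06*l + 1.91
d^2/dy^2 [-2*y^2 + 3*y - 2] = -4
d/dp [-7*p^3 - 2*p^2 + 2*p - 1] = -21*p^2 - 4*p + 2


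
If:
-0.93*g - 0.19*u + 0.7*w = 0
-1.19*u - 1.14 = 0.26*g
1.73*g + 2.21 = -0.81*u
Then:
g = -0.92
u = -0.76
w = -1.43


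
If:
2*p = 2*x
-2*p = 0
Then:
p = 0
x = 0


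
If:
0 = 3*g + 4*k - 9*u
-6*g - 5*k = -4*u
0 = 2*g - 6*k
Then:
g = 0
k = 0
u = 0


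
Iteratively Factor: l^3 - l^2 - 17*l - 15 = (l + 1)*(l^2 - 2*l - 15) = (l + 1)*(l + 3)*(l - 5)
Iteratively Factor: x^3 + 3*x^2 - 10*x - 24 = (x - 3)*(x^2 + 6*x + 8) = (x - 3)*(x + 4)*(x + 2)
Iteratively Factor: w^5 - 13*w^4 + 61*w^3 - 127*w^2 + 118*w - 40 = (w - 5)*(w^4 - 8*w^3 + 21*w^2 - 22*w + 8) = (w - 5)*(w - 2)*(w^3 - 6*w^2 + 9*w - 4) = (w - 5)*(w - 2)*(w - 1)*(w^2 - 5*w + 4) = (w - 5)*(w - 2)*(w - 1)^2*(w - 4)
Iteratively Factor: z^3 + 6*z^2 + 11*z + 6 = (z + 1)*(z^2 + 5*z + 6) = (z + 1)*(z + 2)*(z + 3)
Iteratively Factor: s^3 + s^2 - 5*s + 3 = (s - 1)*(s^2 + 2*s - 3) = (s - 1)^2*(s + 3)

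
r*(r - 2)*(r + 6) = r^3 + 4*r^2 - 12*r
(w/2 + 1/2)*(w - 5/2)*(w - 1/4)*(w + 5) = w^4/2 + 13*w^3/8 - 87*w^2/16 - 5*w + 25/16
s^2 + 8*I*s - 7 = (s + I)*(s + 7*I)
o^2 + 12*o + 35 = (o + 5)*(o + 7)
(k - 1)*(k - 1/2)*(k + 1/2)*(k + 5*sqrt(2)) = k^4 - k^3 + 5*sqrt(2)*k^3 - 5*sqrt(2)*k^2 - k^2/4 - 5*sqrt(2)*k/4 + k/4 + 5*sqrt(2)/4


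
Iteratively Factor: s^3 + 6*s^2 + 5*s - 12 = (s - 1)*(s^2 + 7*s + 12) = (s - 1)*(s + 4)*(s + 3)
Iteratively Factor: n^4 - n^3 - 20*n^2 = (n - 5)*(n^3 + 4*n^2) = n*(n - 5)*(n^2 + 4*n) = n^2*(n - 5)*(n + 4)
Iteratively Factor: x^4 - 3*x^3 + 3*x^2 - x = (x - 1)*(x^3 - 2*x^2 + x) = (x - 1)^2*(x^2 - x) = x*(x - 1)^2*(x - 1)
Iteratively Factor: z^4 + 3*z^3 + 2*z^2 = (z + 2)*(z^3 + z^2) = z*(z + 2)*(z^2 + z) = z*(z + 1)*(z + 2)*(z)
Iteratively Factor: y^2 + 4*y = (y)*(y + 4)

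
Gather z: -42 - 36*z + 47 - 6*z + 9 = 14 - 42*z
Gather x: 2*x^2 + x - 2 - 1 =2*x^2 + x - 3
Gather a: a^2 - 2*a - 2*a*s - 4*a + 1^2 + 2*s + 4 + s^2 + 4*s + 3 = a^2 + a*(-2*s - 6) + s^2 + 6*s + 8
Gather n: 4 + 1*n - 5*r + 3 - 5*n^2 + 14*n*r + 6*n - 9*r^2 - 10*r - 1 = -5*n^2 + n*(14*r + 7) - 9*r^2 - 15*r + 6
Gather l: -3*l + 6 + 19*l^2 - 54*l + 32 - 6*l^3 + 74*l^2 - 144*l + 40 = -6*l^3 + 93*l^2 - 201*l + 78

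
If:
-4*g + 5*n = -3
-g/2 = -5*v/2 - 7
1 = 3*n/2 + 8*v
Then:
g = 243/28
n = 222/35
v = -149/140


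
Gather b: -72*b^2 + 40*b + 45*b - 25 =-72*b^2 + 85*b - 25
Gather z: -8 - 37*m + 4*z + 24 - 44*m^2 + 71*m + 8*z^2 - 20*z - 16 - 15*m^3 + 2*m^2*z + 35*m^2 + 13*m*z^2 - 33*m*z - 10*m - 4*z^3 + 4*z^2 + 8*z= -15*m^3 - 9*m^2 + 24*m - 4*z^3 + z^2*(13*m + 12) + z*(2*m^2 - 33*m - 8)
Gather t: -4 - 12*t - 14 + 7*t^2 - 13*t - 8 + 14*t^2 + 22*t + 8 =21*t^2 - 3*t - 18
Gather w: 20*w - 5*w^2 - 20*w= -5*w^2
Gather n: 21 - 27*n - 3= 18 - 27*n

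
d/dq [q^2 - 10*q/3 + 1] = 2*q - 10/3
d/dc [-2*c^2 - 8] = -4*c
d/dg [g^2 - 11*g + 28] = 2*g - 11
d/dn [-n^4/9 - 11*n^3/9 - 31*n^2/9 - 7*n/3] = -4*n^3/9 - 11*n^2/3 - 62*n/9 - 7/3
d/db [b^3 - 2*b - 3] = 3*b^2 - 2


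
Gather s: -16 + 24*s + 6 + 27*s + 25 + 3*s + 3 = 54*s + 18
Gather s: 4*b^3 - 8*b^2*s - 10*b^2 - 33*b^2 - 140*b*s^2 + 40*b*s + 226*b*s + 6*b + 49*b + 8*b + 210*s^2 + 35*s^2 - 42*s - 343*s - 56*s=4*b^3 - 43*b^2 + 63*b + s^2*(245 - 140*b) + s*(-8*b^2 + 266*b - 441)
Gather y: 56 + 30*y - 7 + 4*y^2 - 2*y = 4*y^2 + 28*y + 49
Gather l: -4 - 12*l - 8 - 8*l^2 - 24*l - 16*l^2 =-24*l^2 - 36*l - 12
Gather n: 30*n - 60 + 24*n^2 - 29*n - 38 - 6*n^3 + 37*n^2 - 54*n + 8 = -6*n^3 + 61*n^2 - 53*n - 90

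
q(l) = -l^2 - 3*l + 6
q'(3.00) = -9.00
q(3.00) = -12.00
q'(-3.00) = 3.00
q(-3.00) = 6.00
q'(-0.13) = -2.74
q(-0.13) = 6.37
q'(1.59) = -6.18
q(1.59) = -1.30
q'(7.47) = -17.94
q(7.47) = -72.21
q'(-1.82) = 0.64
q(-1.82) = 8.15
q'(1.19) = -5.38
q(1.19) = 1.01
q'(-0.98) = -1.04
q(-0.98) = 7.98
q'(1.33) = -5.66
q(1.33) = 0.24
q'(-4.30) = 5.60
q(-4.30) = 0.41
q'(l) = -2*l - 3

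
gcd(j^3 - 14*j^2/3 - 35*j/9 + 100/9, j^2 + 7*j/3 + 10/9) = j + 5/3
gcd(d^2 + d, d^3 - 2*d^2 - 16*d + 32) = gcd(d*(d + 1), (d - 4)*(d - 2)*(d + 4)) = 1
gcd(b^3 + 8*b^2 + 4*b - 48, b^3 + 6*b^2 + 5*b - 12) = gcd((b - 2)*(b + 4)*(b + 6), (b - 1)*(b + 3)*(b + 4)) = b + 4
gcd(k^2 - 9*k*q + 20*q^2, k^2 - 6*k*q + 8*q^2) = -k + 4*q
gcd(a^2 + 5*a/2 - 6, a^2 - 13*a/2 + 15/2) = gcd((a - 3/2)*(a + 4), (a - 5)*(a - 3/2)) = a - 3/2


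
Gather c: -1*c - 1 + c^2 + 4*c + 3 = c^2 + 3*c + 2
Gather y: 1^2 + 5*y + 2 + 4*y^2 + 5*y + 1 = 4*y^2 + 10*y + 4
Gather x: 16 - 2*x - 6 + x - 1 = 9 - x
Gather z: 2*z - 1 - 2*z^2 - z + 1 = -2*z^2 + z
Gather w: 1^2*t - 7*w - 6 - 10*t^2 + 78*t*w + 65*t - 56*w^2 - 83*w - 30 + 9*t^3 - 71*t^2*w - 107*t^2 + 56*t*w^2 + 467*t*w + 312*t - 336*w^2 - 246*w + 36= 9*t^3 - 117*t^2 + 378*t + w^2*(56*t - 392) + w*(-71*t^2 + 545*t - 336)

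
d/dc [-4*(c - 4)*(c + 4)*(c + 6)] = -12*c^2 - 48*c + 64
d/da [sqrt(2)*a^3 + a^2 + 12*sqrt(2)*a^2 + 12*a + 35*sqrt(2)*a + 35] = 3*sqrt(2)*a^2 + 2*a + 24*sqrt(2)*a + 12 + 35*sqrt(2)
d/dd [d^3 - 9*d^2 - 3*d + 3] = 3*d^2 - 18*d - 3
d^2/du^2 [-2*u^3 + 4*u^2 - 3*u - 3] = 8 - 12*u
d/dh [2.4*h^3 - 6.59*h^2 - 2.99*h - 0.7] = 7.2*h^2 - 13.18*h - 2.99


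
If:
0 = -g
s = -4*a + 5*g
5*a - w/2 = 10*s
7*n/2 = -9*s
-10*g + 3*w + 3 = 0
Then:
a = -1/90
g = 0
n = -4/35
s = 2/45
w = -1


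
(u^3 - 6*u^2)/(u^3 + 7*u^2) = (u - 6)/(u + 7)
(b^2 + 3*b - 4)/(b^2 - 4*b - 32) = (b - 1)/(b - 8)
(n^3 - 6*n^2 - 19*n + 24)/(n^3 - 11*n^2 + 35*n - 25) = (n^2 - 5*n - 24)/(n^2 - 10*n + 25)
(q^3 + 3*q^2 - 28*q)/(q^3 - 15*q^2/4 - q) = 4*(q + 7)/(4*q + 1)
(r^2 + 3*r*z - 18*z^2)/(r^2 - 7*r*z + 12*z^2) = (-r - 6*z)/(-r + 4*z)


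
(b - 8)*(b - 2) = b^2 - 10*b + 16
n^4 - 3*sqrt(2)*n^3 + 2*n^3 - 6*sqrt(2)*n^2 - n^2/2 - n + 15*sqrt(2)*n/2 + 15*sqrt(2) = (n + 2)*(n - 5*sqrt(2)/2)*(n - 3*sqrt(2)/2)*(n + sqrt(2))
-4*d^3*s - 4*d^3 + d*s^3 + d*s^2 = (-2*d + s)*(2*d + s)*(d*s + d)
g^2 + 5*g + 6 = (g + 2)*(g + 3)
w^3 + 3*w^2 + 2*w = w*(w + 1)*(w + 2)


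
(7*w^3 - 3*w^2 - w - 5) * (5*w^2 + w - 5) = 35*w^5 - 8*w^4 - 43*w^3 - 11*w^2 + 25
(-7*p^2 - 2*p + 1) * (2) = -14*p^2 - 4*p + 2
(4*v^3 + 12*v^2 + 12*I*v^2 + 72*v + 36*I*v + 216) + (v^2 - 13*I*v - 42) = 4*v^3 + 13*v^2 + 12*I*v^2 + 72*v + 23*I*v + 174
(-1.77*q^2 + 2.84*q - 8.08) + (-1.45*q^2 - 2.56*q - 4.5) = -3.22*q^2 + 0.28*q - 12.58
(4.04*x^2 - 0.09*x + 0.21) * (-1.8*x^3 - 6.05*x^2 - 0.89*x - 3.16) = -7.272*x^5 - 24.28*x^4 - 3.4291*x^3 - 13.9568*x^2 + 0.0975*x - 0.6636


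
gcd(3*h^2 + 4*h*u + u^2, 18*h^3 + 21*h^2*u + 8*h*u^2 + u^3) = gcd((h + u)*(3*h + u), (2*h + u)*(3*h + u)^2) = 3*h + u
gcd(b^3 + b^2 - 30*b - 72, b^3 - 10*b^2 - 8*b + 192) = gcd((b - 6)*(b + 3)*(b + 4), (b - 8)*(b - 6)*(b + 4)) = b^2 - 2*b - 24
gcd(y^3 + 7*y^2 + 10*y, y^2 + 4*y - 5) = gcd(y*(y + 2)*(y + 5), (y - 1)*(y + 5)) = y + 5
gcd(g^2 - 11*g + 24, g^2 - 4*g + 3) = g - 3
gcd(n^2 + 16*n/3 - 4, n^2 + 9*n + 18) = n + 6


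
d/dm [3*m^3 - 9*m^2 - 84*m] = 9*m^2 - 18*m - 84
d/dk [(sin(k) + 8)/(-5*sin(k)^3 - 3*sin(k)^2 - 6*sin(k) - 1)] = (10*sin(k)^3 + 123*sin(k)^2 + 48*sin(k) + 47)*cos(k)/(5*sin(k)^3 + 3*sin(k)^2 + 6*sin(k) + 1)^2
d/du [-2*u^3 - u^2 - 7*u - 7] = -6*u^2 - 2*u - 7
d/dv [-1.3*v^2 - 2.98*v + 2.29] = -2.6*v - 2.98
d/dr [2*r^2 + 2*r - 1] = 4*r + 2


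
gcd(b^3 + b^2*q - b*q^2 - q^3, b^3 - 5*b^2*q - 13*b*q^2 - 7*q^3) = b^2 + 2*b*q + q^2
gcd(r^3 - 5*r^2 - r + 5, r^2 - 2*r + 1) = r - 1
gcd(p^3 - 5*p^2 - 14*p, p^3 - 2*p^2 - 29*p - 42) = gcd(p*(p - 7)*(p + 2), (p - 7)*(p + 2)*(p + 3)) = p^2 - 5*p - 14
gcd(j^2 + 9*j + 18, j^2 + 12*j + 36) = j + 6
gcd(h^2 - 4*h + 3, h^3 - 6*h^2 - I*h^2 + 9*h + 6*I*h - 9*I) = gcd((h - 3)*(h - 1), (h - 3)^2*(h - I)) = h - 3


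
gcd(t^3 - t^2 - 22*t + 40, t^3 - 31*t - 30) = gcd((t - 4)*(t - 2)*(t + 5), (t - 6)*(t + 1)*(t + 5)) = t + 5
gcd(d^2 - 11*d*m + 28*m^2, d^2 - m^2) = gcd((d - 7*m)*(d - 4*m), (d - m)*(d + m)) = 1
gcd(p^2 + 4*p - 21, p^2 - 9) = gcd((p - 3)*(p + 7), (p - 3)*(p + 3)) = p - 3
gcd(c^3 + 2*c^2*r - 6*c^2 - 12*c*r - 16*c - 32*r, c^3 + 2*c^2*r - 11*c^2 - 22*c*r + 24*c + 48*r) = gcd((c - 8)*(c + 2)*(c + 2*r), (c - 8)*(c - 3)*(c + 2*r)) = c^2 + 2*c*r - 8*c - 16*r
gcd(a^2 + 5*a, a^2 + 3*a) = a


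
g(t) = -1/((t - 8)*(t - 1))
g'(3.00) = -0.03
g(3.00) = 0.10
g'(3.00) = -0.03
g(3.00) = 0.10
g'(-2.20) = -0.01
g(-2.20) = -0.03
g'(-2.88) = -0.01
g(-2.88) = -0.02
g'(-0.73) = -0.05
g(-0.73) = -0.07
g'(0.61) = -0.94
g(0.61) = -0.35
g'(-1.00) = -0.03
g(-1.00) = -0.06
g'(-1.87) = -0.02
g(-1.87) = -0.04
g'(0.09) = -0.17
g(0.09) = -0.14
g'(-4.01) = -0.00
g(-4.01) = -0.02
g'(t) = 1/((t - 8)*(t - 1)^2) + 1/((t - 8)^2*(t - 1)) = (2*t - 9)/((t - 8)^2*(t - 1)^2)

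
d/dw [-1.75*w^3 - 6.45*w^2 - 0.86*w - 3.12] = -5.25*w^2 - 12.9*w - 0.86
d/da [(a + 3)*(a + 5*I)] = 2*a + 3 + 5*I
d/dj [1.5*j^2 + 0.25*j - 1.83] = 3.0*j + 0.25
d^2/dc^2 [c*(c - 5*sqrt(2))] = 2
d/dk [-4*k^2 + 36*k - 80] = 36 - 8*k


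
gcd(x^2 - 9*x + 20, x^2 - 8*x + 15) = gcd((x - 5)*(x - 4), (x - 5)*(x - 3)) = x - 5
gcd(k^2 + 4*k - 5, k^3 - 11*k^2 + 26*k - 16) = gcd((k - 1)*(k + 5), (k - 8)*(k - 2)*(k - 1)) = k - 1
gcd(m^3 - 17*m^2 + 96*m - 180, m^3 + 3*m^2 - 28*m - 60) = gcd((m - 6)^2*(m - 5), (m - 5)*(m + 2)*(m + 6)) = m - 5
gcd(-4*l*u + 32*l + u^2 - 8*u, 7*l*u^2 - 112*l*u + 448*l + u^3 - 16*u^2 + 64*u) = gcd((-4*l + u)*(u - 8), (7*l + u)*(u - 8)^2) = u - 8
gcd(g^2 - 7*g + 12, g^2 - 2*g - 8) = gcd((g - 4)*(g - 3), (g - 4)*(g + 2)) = g - 4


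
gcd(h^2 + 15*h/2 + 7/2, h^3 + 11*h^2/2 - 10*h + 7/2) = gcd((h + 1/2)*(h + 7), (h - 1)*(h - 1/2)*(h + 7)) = h + 7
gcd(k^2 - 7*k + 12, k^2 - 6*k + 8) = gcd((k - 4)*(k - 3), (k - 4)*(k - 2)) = k - 4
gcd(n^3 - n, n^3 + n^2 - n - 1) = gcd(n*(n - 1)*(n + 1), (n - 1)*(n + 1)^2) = n^2 - 1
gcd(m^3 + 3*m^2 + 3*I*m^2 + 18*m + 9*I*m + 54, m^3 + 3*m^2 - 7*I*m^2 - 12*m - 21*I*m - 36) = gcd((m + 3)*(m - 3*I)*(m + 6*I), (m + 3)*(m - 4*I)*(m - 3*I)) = m^2 + m*(3 - 3*I) - 9*I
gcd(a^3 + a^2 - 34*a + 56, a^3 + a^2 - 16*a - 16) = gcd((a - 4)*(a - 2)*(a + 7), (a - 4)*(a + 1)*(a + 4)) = a - 4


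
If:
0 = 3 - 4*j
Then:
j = 3/4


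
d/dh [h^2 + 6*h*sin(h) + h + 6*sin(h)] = 6*h*cos(h) + 2*h + 6*sqrt(2)*sin(h + pi/4) + 1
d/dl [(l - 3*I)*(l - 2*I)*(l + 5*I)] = 3*l^2 + 19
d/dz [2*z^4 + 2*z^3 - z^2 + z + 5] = 8*z^3 + 6*z^2 - 2*z + 1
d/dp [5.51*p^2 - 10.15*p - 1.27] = 11.02*p - 10.15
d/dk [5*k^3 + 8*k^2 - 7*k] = 15*k^2 + 16*k - 7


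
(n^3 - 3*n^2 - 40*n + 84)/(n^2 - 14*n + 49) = (n^2 + 4*n - 12)/(n - 7)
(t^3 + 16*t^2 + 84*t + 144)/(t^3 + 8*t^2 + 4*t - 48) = (t + 6)/(t - 2)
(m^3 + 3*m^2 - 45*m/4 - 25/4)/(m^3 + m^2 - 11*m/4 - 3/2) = (2*m^2 + 5*m - 25)/(2*m^2 + m - 6)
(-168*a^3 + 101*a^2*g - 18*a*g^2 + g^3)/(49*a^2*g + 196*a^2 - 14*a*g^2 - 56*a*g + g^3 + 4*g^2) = (-24*a^2 + 11*a*g - g^2)/(7*a*g + 28*a - g^2 - 4*g)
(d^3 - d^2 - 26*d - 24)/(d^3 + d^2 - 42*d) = (d^2 + 5*d + 4)/(d*(d + 7))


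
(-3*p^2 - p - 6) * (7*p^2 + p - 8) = -21*p^4 - 10*p^3 - 19*p^2 + 2*p + 48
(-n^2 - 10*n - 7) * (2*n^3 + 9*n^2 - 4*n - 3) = -2*n^5 - 29*n^4 - 100*n^3 - 20*n^2 + 58*n + 21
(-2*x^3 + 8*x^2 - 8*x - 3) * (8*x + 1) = -16*x^4 + 62*x^3 - 56*x^2 - 32*x - 3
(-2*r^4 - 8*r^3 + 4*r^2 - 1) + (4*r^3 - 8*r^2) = -2*r^4 - 4*r^3 - 4*r^2 - 1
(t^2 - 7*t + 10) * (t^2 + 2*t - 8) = t^4 - 5*t^3 - 12*t^2 + 76*t - 80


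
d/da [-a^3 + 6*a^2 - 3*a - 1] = -3*a^2 + 12*a - 3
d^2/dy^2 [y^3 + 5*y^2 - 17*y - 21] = 6*y + 10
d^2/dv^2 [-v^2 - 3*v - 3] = -2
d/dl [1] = 0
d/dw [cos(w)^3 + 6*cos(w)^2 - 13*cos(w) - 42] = (-3*cos(w)^2 - 12*cos(w) + 13)*sin(w)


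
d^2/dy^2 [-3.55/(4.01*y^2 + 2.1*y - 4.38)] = (114.16871*y^2 + 59.7891*y - 3.55*(8.02*y + 2.1)*(16.04*y + 4.2) - 124.70298)/(4.01*y^2 + 2.1*y - 4.38)^3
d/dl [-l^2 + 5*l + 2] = 5 - 2*l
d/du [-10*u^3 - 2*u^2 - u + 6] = -30*u^2 - 4*u - 1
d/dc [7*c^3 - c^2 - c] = 21*c^2 - 2*c - 1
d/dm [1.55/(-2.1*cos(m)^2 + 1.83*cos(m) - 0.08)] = (2.8365 - 6.51*cos(m))*sin(m)/(2.1*cos(m)^2 - 1.83*cos(m) + 0.08)^2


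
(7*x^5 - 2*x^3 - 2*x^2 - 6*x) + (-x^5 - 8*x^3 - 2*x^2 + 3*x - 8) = 6*x^5 - 10*x^3 - 4*x^2 - 3*x - 8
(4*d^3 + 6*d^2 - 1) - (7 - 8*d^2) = 4*d^3 + 14*d^2 - 8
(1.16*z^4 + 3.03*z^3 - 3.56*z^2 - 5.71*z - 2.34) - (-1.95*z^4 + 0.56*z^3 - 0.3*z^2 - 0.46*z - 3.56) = 3.11*z^4 + 2.47*z^3 - 3.26*z^2 - 5.25*z + 1.22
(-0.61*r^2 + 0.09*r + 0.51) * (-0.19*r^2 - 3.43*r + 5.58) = 0.1159*r^4 + 2.0752*r^3 - 3.8094*r^2 - 1.2471*r + 2.8458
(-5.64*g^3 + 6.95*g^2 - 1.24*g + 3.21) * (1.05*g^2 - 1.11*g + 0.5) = -5.922*g^5 + 13.5579*g^4 - 11.8365*g^3 + 8.2219*g^2 - 4.1831*g + 1.605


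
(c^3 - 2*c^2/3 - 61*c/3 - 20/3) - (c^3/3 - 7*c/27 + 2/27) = 2*c^3/3 - 2*c^2/3 - 542*c/27 - 182/27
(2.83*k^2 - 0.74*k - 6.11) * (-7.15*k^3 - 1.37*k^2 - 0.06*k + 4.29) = -20.2345*k^5 + 1.4139*k^4 + 44.5305*k^3 + 20.5558*k^2 - 2.808*k - 26.2119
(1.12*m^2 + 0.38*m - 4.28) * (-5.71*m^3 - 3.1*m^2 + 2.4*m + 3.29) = -6.3952*m^5 - 5.6418*m^4 + 25.9488*m^3 + 17.8648*m^2 - 9.0218*m - 14.0812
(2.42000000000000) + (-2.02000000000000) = 0.400000000000000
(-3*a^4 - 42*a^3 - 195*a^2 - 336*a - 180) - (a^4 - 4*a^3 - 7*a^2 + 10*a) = -4*a^4 - 38*a^3 - 188*a^2 - 346*a - 180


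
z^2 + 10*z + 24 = (z + 4)*(z + 6)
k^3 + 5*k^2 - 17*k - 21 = (k - 3)*(k + 1)*(k + 7)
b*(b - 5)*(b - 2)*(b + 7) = b^4 - 39*b^2 + 70*b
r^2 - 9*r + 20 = (r - 5)*(r - 4)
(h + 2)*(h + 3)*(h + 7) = h^3 + 12*h^2 + 41*h + 42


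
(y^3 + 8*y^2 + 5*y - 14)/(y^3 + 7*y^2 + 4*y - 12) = (y + 7)/(y + 6)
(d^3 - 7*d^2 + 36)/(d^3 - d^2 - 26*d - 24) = (d^2 - d - 6)/(d^2 + 5*d + 4)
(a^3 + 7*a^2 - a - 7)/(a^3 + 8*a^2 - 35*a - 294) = (a^2 - 1)/(a^2 + a - 42)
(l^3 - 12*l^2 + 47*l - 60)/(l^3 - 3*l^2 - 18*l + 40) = (l^2 - 7*l + 12)/(l^2 + 2*l - 8)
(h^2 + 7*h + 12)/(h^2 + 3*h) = (h + 4)/h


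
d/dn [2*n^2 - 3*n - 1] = 4*n - 3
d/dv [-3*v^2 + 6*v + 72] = 6 - 6*v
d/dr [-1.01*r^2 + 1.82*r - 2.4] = 1.82 - 2.02*r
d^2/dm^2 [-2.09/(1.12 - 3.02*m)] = 38.123272/(3.02*m - 1.12)^3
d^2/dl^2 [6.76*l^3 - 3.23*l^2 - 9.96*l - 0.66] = 40.56*l - 6.46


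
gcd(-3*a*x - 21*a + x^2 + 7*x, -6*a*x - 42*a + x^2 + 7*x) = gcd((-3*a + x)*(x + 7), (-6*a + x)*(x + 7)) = x + 7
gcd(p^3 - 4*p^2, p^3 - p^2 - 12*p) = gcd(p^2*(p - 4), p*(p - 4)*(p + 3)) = p^2 - 4*p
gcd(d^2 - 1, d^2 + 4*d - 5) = d - 1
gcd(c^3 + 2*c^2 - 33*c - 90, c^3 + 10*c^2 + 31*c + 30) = c^2 + 8*c + 15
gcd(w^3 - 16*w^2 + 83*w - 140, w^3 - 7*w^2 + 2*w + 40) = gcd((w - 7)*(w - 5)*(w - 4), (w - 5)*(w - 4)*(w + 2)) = w^2 - 9*w + 20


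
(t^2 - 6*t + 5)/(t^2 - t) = (t - 5)/t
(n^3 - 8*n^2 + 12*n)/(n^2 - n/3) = 3*(n^2 - 8*n + 12)/(3*n - 1)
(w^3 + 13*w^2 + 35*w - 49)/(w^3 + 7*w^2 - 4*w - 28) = (w^2 + 6*w - 7)/(w^2 - 4)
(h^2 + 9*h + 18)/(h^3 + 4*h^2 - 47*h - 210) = (h + 3)/(h^2 - 2*h - 35)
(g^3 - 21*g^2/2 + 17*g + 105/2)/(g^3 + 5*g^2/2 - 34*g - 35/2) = (2*g^2 - 11*g - 21)/(2*g^2 + 15*g + 7)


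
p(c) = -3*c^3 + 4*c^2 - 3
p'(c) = -9*c^2 + 8*c = c*(8 - 9*c)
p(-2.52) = 70.41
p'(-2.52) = -77.31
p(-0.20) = -2.82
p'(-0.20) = -1.96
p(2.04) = -11.82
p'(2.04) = -21.13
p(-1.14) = 6.64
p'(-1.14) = -20.82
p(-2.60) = 76.77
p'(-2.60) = -81.64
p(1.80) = -7.54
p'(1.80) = -14.76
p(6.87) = -786.94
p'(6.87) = -369.81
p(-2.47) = 66.61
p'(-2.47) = -74.67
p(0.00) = -3.00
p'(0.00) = 0.00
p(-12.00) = 5757.00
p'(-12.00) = -1392.00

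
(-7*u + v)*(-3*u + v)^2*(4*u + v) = -252*u^4 + 141*u^3*v - u^2*v^2 - 9*u*v^3 + v^4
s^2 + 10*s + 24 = (s + 4)*(s + 6)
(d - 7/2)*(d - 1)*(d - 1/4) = d^3 - 19*d^2/4 + 37*d/8 - 7/8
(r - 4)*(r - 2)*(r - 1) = r^3 - 7*r^2 + 14*r - 8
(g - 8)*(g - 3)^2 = g^3 - 14*g^2 + 57*g - 72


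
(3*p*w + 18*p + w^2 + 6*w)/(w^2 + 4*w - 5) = (3*p*w + 18*p + w^2 + 6*w)/(w^2 + 4*w - 5)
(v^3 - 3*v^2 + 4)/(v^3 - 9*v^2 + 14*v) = (v^2 - v - 2)/(v*(v - 7))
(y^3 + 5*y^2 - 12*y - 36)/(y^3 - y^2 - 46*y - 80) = (y^2 + 3*y - 18)/(y^2 - 3*y - 40)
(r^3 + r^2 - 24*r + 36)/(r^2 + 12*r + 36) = (r^2 - 5*r + 6)/(r + 6)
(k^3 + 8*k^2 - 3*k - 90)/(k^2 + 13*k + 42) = (k^2 + 2*k - 15)/(k + 7)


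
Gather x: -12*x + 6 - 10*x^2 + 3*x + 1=-10*x^2 - 9*x + 7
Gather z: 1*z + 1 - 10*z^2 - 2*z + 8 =-10*z^2 - z + 9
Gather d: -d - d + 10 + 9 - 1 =18 - 2*d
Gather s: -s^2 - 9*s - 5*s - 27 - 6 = -s^2 - 14*s - 33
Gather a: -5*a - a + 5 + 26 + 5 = 36 - 6*a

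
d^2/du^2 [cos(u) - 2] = -cos(u)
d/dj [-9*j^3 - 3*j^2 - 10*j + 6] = -27*j^2 - 6*j - 10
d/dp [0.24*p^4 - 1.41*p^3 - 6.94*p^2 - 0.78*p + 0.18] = 0.96*p^3 - 4.23*p^2 - 13.88*p - 0.78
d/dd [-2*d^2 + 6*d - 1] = 6 - 4*d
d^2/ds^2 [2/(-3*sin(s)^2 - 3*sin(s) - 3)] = 2*(4*sin(s)^3 + 3*sin(s)^2 - 9*sin(s) - 7)*sin(s)/(3*(sin(s)^2 + sin(s) + 1)^3)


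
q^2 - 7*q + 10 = (q - 5)*(q - 2)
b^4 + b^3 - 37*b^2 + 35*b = b*(b - 5)*(b - 1)*(b + 7)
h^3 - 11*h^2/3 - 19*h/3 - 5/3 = (h - 5)*(h + 1/3)*(h + 1)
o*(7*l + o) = 7*l*o + o^2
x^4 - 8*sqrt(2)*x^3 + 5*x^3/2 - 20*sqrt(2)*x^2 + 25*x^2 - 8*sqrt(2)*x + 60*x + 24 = (x + 1/2)*(x + 2)*(x - 6*sqrt(2))*(x - 2*sqrt(2))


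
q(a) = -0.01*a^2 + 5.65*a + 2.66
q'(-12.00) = 5.89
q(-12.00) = -66.58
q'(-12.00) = 5.89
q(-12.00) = -66.58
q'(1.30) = 5.62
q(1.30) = 9.99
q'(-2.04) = 5.69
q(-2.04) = -8.91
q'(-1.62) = 5.68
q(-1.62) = -6.52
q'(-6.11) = 5.77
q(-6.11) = -32.23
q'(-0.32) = 5.66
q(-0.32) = 0.85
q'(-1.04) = 5.67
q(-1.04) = -3.23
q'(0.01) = 5.65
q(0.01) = 2.72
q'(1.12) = 5.63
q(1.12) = 8.98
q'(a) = 5.65 - 0.02*a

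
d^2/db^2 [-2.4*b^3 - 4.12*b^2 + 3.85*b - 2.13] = -14.4*b - 8.24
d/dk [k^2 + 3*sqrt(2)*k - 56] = 2*k + 3*sqrt(2)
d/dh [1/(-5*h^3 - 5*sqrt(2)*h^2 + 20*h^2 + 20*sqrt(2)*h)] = (3*h^2 - 8*h + 2*sqrt(2)*h - 4*sqrt(2))/(5*h^2*(h^2 - 4*h + sqrt(2)*h - 4*sqrt(2))^2)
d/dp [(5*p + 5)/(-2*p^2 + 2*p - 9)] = 5*(2*p^2 + 4*p - 11)/(4*p^4 - 8*p^3 + 40*p^2 - 36*p + 81)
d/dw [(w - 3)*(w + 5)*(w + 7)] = 3*w^2 + 18*w - 1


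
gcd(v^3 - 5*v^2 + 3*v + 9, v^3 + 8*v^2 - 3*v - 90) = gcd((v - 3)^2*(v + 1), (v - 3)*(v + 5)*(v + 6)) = v - 3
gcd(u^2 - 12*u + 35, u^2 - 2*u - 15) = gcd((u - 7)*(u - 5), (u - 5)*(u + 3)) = u - 5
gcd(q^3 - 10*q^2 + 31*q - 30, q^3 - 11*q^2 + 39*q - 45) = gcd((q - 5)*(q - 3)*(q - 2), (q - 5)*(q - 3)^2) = q^2 - 8*q + 15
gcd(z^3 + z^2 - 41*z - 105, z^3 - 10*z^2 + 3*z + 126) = z^2 - 4*z - 21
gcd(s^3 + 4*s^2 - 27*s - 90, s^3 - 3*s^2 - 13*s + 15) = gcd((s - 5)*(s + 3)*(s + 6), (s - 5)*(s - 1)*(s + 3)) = s^2 - 2*s - 15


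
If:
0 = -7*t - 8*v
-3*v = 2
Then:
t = 16/21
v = -2/3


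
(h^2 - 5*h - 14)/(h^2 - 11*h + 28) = (h + 2)/(h - 4)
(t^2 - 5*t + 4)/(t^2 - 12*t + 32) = (t - 1)/(t - 8)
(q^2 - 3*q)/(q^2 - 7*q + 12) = q/(q - 4)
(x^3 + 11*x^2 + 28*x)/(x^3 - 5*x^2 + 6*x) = (x^2 + 11*x + 28)/(x^2 - 5*x + 6)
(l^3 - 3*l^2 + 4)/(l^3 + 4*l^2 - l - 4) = (l^2 - 4*l + 4)/(l^2 + 3*l - 4)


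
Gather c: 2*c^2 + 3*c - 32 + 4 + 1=2*c^2 + 3*c - 27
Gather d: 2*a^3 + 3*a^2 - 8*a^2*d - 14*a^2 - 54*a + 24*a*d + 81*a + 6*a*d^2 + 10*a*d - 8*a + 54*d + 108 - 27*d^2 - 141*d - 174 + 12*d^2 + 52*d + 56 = 2*a^3 - 11*a^2 + 19*a + d^2*(6*a - 15) + d*(-8*a^2 + 34*a - 35) - 10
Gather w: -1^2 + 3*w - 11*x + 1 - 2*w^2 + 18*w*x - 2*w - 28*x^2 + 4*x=-2*w^2 + w*(18*x + 1) - 28*x^2 - 7*x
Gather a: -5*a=-5*a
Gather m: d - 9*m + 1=d - 9*m + 1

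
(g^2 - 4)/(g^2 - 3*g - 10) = (g - 2)/(g - 5)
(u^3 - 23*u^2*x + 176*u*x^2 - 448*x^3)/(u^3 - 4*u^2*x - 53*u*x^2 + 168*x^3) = (-u^2 + 15*u*x - 56*x^2)/(-u^2 - 4*u*x + 21*x^2)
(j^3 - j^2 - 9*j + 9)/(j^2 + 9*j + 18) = (j^2 - 4*j + 3)/(j + 6)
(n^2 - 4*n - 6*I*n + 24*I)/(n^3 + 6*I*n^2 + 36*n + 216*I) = (n - 4)/(n^2 + 12*I*n - 36)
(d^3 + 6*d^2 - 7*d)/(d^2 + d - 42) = d*(d - 1)/(d - 6)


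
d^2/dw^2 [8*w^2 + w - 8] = 16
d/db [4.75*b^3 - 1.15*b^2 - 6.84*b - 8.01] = 14.25*b^2 - 2.3*b - 6.84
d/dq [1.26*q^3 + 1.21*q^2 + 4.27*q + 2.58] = 3.78*q^2 + 2.42*q + 4.27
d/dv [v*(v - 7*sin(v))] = -7*v*cos(v) + 2*v - 7*sin(v)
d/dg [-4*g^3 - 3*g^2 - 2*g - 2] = -12*g^2 - 6*g - 2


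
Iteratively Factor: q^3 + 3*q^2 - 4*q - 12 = (q - 2)*(q^2 + 5*q + 6) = (q - 2)*(q + 3)*(q + 2)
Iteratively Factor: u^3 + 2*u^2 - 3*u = (u + 3)*(u^2 - u) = u*(u + 3)*(u - 1)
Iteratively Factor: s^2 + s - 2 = (s - 1)*(s + 2)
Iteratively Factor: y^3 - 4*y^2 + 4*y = (y)*(y^2 - 4*y + 4) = y*(y - 2)*(y - 2)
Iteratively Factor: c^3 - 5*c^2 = (c)*(c^2 - 5*c) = c*(c - 5)*(c)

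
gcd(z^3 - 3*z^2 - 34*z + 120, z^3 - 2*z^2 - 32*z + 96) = z^2 + 2*z - 24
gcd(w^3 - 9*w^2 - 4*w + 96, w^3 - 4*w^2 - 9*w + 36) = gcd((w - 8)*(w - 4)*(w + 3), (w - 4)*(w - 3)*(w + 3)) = w^2 - w - 12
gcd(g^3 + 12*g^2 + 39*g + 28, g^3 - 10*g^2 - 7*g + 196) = g + 4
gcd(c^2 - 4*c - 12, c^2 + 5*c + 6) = c + 2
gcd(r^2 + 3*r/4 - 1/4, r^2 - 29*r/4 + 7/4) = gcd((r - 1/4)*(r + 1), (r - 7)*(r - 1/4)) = r - 1/4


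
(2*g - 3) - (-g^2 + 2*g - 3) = g^2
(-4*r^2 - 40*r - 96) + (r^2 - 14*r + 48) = -3*r^2 - 54*r - 48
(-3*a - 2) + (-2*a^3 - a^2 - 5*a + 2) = -2*a^3 - a^2 - 8*a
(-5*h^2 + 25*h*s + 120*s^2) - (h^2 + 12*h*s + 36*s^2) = -6*h^2 + 13*h*s + 84*s^2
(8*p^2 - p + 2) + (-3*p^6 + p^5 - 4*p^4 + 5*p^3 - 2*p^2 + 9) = -3*p^6 + p^5 - 4*p^4 + 5*p^3 + 6*p^2 - p + 11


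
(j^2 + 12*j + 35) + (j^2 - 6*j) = 2*j^2 + 6*j + 35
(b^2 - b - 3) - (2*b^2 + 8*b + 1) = -b^2 - 9*b - 4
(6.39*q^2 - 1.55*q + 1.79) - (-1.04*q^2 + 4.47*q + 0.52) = 7.43*q^2 - 6.02*q + 1.27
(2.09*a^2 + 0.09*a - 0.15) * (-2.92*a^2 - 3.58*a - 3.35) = -6.1028*a^4 - 7.745*a^3 - 6.8857*a^2 + 0.2355*a + 0.5025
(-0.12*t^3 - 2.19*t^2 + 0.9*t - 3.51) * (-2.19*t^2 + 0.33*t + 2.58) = 0.2628*t^5 + 4.7565*t^4 - 3.0033*t^3 + 2.3337*t^2 + 1.1637*t - 9.0558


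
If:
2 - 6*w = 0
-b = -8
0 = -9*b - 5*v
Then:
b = 8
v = -72/5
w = 1/3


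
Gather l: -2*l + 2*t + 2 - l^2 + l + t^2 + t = -l^2 - l + t^2 + 3*t + 2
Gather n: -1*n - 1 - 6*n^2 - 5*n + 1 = -6*n^2 - 6*n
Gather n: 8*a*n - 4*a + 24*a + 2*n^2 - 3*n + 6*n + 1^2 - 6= 20*a + 2*n^2 + n*(8*a + 3) - 5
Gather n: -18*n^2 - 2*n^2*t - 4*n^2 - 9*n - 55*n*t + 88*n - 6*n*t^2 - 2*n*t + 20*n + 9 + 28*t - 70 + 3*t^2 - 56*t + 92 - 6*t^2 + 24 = n^2*(-2*t - 22) + n*(-6*t^2 - 57*t + 99) - 3*t^2 - 28*t + 55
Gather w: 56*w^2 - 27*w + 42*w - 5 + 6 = 56*w^2 + 15*w + 1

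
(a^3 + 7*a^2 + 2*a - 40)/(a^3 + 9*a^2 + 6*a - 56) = (a + 5)/(a + 7)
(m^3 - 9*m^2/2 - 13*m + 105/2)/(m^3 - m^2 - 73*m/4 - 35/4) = 2*(m - 3)/(2*m + 1)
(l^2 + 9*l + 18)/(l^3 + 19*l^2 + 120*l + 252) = (l + 3)/(l^2 + 13*l + 42)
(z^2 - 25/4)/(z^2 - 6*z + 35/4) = (2*z + 5)/(2*z - 7)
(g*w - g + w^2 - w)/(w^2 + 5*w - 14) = (g*w - g + w^2 - w)/(w^2 + 5*w - 14)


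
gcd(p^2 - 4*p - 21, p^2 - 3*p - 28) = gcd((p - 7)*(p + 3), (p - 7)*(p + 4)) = p - 7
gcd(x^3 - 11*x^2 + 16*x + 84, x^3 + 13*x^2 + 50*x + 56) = x + 2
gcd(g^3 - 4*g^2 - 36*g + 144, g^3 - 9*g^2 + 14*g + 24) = g^2 - 10*g + 24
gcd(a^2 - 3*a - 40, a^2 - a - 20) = 1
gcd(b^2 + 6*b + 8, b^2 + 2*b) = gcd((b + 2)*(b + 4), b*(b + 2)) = b + 2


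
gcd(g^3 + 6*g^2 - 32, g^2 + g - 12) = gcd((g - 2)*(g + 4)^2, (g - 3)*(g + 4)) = g + 4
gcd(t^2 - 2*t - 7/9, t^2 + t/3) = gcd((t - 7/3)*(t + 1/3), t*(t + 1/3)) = t + 1/3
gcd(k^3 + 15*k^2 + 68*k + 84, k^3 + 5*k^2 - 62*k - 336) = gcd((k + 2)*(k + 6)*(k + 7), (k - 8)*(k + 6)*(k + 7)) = k^2 + 13*k + 42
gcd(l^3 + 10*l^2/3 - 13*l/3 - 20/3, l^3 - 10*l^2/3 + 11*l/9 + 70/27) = l - 5/3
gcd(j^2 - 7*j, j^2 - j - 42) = j - 7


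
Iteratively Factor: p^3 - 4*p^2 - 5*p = (p)*(p^2 - 4*p - 5) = p*(p + 1)*(p - 5)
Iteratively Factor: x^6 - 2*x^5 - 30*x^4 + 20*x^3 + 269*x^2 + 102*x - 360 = (x - 1)*(x^5 - x^4 - 31*x^3 - 11*x^2 + 258*x + 360) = (x - 1)*(x + 3)*(x^4 - 4*x^3 - 19*x^2 + 46*x + 120) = (x - 4)*(x - 1)*(x + 3)*(x^3 - 19*x - 30) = (x - 5)*(x - 4)*(x - 1)*(x + 3)*(x^2 + 5*x + 6) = (x - 5)*(x - 4)*(x - 1)*(x + 2)*(x + 3)*(x + 3)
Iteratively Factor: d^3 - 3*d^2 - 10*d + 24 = (d - 2)*(d^2 - d - 12) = (d - 2)*(d + 3)*(d - 4)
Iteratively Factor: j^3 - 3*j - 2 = (j - 2)*(j^2 + 2*j + 1) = (j - 2)*(j + 1)*(j + 1)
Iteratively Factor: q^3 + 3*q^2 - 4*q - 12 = (q + 2)*(q^2 + q - 6) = (q - 2)*(q + 2)*(q + 3)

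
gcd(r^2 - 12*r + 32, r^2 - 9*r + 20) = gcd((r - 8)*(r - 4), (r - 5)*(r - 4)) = r - 4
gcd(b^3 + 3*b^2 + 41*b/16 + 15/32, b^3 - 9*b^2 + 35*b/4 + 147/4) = b + 3/2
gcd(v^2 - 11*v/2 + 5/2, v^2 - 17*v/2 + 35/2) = v - 5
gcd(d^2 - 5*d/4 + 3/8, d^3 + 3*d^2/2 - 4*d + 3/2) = d - 1/2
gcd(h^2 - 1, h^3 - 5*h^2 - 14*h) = 1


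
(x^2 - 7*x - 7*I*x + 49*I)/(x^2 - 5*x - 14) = (x - 7*I)/(x + 2)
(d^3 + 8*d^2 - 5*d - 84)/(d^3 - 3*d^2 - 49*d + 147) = (d + 4)/(d - 7)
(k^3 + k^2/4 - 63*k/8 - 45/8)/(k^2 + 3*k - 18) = (8*k^2 + 26*k + 15)/(8*(k + 6))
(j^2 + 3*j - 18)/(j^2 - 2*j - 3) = (j + 6)/(j + 1)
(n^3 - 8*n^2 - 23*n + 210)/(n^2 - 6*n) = n - 2 - 35/n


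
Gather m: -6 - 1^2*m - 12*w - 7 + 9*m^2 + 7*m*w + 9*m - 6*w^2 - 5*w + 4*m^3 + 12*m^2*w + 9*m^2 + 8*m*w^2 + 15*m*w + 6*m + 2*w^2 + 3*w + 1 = 4*m^3 + m^2*(12*w + 18) + m*(8*w^2 + 22*w + 14) - 4*w^2 - 14*w - 12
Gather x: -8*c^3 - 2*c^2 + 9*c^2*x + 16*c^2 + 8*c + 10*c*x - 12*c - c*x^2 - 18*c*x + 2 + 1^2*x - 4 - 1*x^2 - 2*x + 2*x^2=-8*c^3 + 14*c^2 - 4*c + x^2*(1 - c) + x*(9*c^2 - 8*c - 1) - 2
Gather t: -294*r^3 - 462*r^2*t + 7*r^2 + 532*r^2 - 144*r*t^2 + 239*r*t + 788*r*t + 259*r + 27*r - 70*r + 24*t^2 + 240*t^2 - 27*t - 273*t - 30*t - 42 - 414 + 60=-294*r^3 + 539*r^2 + 216*r + t^2*(264 - 144*r) + t*(-462*r^2 + 1027*r - 330) - 396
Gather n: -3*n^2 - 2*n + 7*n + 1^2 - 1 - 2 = -3*n^2 + 5*n - 2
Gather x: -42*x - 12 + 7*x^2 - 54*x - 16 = 7*x^2 - 96*x - 28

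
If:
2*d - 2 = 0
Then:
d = 1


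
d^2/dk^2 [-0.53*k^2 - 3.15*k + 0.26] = -1.06000000000000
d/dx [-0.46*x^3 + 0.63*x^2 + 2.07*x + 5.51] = -1.38*x^2 + 1.26*x + 2.07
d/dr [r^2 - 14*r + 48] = 2*r - 14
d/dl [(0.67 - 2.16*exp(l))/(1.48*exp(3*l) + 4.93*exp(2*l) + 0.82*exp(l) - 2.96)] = (6.3936*exp(3*l) + 7.674*exp(2*l) - 6.6062*exp(l) + 5.8442)*exp(l)/(2.1904*exp(6*l) + 14.5928*exp(5*l) + 26.7321*exp(4*l) - 0.676400000000001*exp(3*l) - 28.5132*exp(2*l) - 4.8544*exp(l) + 8.7616)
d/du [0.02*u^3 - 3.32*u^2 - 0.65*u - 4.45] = 0.06*u^2 - 6.64*u - 0.65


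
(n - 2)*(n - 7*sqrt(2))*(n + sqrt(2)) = n^3 - 6*sqrt(2)*n^2 - 2*n^2 - 14*n + 12*sqrt(2)*n + 28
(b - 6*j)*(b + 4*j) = b^2 - 2*b*j - 24*j^2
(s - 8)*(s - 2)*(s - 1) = s^3 - 11*s^2 + 26*s - 16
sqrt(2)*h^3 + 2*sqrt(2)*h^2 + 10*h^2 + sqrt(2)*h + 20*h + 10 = (h + 1)*(h + 5*sqrt(2))*(sqrt(2)*h + sqrt(2))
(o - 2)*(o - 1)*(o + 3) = o^3 - 7*o + 6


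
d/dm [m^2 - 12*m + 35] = 2*m - 12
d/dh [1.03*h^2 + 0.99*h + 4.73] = 2.06*h + 0.99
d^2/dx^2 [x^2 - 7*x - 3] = 2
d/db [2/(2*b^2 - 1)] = -8*b/(2*b^2 - 1)^2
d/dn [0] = 0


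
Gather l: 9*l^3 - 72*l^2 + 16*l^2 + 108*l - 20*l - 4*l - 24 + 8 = 9*l^3 - 56*l^2 + 84*l - 16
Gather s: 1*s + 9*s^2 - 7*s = 9*s^2 - 6*s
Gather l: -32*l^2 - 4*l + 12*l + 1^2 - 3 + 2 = -32*l^2 + 8*l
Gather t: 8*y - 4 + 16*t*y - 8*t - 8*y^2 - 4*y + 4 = t*(16*y - 8) - 8*y^2 + 4*y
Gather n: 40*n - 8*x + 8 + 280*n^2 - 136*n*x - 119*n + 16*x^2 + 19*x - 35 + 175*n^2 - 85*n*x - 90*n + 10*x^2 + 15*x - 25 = 455*n^2 + n*(-221*x - 169) + 26*x^2 + 26*x - 52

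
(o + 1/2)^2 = o^2 + o + 1/4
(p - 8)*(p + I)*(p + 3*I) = p^3 - 8*p^2 + 4*I*p^2 - 3*p - 32*I*p + 24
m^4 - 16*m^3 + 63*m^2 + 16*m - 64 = (m - 8)^2*(m - 1)*(m + 1)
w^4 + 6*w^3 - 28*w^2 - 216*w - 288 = (w - 6)*(w + 2)*(w + 4)*(w + 6)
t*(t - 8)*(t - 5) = t^3 - 13*t^2 + 40*t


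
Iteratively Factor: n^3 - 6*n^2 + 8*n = (n)*(n^2 - 6*n + 8) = n*(n - 2)*(n - 4)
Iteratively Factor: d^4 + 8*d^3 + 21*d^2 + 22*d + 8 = (d + 2)*(d^3 + 6*d^2 + 9*d + 4) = (d + 1)*(d + 2)*(d^2 + 5*d + 4) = (d + 1)*(d + 2)*(d + 4)*(d + 1)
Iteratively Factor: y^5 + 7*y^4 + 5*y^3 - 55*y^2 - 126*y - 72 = (y + 4)*(y^4 + 3*y^3 - 7*y^2 - 27*y - 18) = (y + 1)*(y + 4)*(y^3 + 2*y^2 - 9*y - 18) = (y + 1)*(y + 2)*(y + 4)*(y^2 - 9) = (y - 3)*(y + 1)*(y + 2)*(y + 4)*(y + 3)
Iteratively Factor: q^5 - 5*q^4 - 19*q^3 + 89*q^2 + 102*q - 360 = (q - 5)*(q^4 - 19*q^2 - 6*q + 72) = (q - 5)*(q + 3)*(q^3 - 3*q^2 - 10*q + 24) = (q - 5)*(q + 3)^2*(q^2 - 6*q + 8) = (q - 5)*(q - 4)*(q + 3)^2*(q - 2)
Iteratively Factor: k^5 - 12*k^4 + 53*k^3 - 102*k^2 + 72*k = (k - 3)*(k^4 - 9*k^3 + 26*k^2 - 24*k) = (k - 3)^2*(k^3 - 6*k^2 + 8*k) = (k - 4)*(k - 3)^2*(k^2 - 2*k) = k*(k - 4)*(k - 3)^2*(k - 2)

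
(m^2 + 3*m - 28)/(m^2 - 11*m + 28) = (m + 7)/(m - 7)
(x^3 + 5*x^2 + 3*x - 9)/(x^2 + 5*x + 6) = (x^2 + 2*x - 3)/(x + 2)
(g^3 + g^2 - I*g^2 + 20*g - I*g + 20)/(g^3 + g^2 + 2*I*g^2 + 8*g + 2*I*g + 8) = (g - 5*I)/(g - 2*I)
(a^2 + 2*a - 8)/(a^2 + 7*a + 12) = (a - 2)/(a + 3)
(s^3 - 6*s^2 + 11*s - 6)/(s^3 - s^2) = 1 - 5/s + 6/s^2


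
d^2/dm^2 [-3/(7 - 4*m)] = 96/(4*m - 7)^3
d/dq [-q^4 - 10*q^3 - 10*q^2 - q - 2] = -4*q^3 - 30*q^2 - 20*q - 1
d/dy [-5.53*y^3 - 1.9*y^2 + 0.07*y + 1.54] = -16.59*y^2 - 3.8*y + 0.07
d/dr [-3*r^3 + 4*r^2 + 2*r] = -9*r^2 + 8*r + 2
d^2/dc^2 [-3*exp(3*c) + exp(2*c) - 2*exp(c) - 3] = (-27*exp(2*c) + 4*exp(c) - 2)*exp(c)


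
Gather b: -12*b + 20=20 - 12*b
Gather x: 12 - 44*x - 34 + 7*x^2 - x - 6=7*x^2 - 45*x - 28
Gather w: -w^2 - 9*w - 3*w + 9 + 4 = -w^2 - 12*w + 13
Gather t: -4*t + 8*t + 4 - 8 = 4*t - 4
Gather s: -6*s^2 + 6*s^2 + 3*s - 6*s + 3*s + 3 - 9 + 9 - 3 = 0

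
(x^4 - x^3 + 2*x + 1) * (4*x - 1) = 4*x^5 - 5*x^4 + x^3 + 8*x^2 + 2*x - 1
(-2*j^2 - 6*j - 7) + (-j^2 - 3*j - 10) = -3*j^2 - 9*j - 17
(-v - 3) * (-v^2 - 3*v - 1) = v^3 + 6*v^2 + 10*v + 3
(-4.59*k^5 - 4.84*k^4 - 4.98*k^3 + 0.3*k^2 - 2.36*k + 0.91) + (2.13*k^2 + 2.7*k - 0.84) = -4.59*k^5 - 4.84*k^4 - 4.98*k^3 + 2.43*k^2 + 0.34*k + 0.0700000000000001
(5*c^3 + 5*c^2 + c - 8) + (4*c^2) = 5*c^3 + 9*c^2 + c - 8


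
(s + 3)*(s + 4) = s^2 + 7*s + 12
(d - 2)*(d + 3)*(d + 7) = d^3 + 8*d^2 + d - 42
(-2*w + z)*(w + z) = -2*w^2 - w*z + z^2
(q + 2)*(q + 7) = q^2 + 9*q + 14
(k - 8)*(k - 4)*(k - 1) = k^3 - 13*k^2 + 44*k - 32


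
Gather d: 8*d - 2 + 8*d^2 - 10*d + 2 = 8*d^2 - 2*d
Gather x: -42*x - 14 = -42*x - 14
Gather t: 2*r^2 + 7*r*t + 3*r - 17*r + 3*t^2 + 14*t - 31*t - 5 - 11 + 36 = 2*r^2 - 14*r + 3*t^2 + t*(7*r - 17) + 20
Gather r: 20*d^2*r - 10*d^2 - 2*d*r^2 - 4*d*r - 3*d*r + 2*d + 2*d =-10*d^2 - 2*d*r^2 + 4*d + r*(20*d^2 - 7*d)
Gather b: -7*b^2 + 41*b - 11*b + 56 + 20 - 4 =-7*b^2 + 30*b + 72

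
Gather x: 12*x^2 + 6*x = 12*x^2 + 6*x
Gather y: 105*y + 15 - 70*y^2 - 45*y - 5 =-70*y^2 + 60*y + 10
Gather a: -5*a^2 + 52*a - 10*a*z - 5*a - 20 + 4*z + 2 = -5*a^2 + a*(47 - 10*z) + 4*z - 18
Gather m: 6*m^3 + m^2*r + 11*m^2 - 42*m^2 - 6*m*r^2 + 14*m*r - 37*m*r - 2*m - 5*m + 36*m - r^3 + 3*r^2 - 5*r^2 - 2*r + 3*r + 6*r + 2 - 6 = 6*m^3 + m^2*(r - 31) + m*(-6*r^2 - 23*r + 29) - r^3 - 2*r^2 + 7*r - 4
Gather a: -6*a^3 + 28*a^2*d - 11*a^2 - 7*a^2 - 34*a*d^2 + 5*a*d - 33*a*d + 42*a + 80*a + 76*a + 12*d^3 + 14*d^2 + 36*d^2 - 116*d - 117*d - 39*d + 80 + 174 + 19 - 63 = -6*a^3 + a^2*(28*d - 18) + a*(-34*d^2 - 28*d + 198) + 12*d^3 + 50*d^2 - 272*d + 210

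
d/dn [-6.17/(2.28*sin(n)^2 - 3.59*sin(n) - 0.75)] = (28.1352*sin(n) - 22.1503)*cos(n)/(-2.28*sin(n)^2 + 3.59*sin(n) + 0.75)^2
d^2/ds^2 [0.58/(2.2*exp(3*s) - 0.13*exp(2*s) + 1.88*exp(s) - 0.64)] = ((-11.484*exp(2*s) + 0.3016*exp(s) - 1.0904)*(2.2*exp(3*s) - 0.13*exp(2*s) + 1.88*exp(s) - 0.64) + 0.58*(6.6*exp(2*s) - 0.26*exp(s) + 1.88)*(13.2*exp(2*s) - 0.52*exp(s) + 3.76)*exp(s))*exp(s)/(2.2*exp(3*s) - 0.13*exp(2*s) + 1.88*exp(s) - 0.64)^3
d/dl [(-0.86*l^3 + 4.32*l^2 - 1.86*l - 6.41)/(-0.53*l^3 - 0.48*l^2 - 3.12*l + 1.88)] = (2.22044604925031e-16*l^5 + 2.7024*l^4 + 3.3948*l^3 - 29.4135*l^2 + 10.0896*l - 23.496)/(0.2809*l^6 + 0.5088*l^5 + 3.5376*l^4 + 1.0024*l^3 + 7.9296*l^2 - 11.7312*l + 3.5344)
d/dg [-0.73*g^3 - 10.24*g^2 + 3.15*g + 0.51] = -2.19*g^2 - 20.48*g + 3.15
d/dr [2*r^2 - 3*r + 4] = 4*r - 3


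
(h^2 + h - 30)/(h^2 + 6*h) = (h - 5)/h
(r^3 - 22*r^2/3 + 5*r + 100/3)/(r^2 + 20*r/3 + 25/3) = (r^2 - 9*r + 20)/(r + 5)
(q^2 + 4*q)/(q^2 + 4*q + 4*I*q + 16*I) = q/(q + 4*I)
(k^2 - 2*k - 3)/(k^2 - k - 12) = (-k^2 + 2*k + 3)/(-k^2 + k + 12)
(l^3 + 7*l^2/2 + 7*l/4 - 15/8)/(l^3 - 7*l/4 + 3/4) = (l + 5/2)/(l - 1)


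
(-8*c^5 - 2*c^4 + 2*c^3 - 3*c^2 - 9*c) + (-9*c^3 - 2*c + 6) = -8*c^5 - 2*c^4 - 7*c^3 - 3*c^2 - 11*c + 6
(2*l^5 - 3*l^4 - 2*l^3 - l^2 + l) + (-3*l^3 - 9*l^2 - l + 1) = 2*l^5 - 3*l^4 - 5*l^3 - 10*l^2 + 1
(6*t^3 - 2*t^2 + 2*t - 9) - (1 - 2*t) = 6*t^3 - 2*t^2 + 4*t - 10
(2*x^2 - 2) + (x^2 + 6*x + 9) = 3*x^2 + 6*x + 7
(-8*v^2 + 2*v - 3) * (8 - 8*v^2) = 64*v^4 - 16*v^3 - 40*v^2 + 16*v - 24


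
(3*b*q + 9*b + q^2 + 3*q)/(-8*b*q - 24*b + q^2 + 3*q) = (3*b + q)/(-8*b + q)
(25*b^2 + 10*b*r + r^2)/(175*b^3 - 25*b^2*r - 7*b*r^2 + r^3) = (5*b + r)/(35*b^2 - 12*b*r + r^2)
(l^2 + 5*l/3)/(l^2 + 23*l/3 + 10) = l/(l + 6)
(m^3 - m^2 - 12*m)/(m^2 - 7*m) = (m^2 - m - 12)/(m - 7)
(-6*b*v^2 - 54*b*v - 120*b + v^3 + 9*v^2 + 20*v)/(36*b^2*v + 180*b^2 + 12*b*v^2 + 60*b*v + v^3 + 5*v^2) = (-6*b*v - 24*b + v^2 + 4*v)/(36*b^2 + 12*b*v + v^2)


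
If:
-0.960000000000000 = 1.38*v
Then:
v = -0.70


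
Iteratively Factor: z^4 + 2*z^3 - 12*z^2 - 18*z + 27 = (z + 3)*(z^3 - z^2 - 9*z + 9) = (z - 1)*(z + 3)*(z^2 - 9) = (z - 1)*(z + 3)^2*(z - 3)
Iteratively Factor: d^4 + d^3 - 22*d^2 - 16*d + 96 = (d - 2)*(d^3 + 3*d^2 - 16*d - 48) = (d - 4)*(d - 2)*(d^2 + 7*d + 12) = (d - 4)*(d - 2)*(d + 3)*(d + 4)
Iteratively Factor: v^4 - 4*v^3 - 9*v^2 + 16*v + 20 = (v - 5)*(v^3 + v^2 - 4*v - 4) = (v - 5)*(v + 2)*(v^2 - v - 2) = (v - 5)*(v + 1)*(v + 2)*(v - 2)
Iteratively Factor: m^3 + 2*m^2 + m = (m)*(m^2 + 2*m + 1) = m*(m + 1)*(m + 1)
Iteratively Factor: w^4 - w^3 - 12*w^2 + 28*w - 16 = (w - 2)*(w^3 + w^2 - 10*w + 8) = (w - 2)^2*(w^2 + 3*w - 4) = (w - 2)^2*(w - 1)*(w + 4)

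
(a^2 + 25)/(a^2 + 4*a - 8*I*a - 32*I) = (a^2 + 25)/(a^2 + a*(4 - 8*I) - 32*I)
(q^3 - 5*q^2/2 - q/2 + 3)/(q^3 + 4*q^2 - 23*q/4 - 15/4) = 2*(q^2 - q - 2)/(2*q^2 + 11*q + 5)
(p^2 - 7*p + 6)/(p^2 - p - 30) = (p - 1)/(p + 5)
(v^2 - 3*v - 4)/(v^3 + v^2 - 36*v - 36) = (v - 4)/(v^2 - 36)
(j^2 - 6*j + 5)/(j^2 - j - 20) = (j - 1)/(j + 4)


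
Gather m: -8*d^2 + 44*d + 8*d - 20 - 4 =-8*d^2 + 52*d - 24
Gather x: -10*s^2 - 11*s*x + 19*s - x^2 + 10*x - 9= -10*s^2 + 19*s - x^2 + x*(10 - 11*s) - 9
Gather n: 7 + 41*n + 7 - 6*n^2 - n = -6*n^2 + 40*n + 14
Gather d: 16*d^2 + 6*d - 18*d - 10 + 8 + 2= 16*d^2 - 12*d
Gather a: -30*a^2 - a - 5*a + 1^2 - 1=-30*a^2 - 6*a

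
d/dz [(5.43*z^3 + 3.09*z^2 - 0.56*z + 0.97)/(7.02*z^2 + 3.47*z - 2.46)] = (38.1186*z^4 + 37.6842*z^3 - 25.4199*z^2 - 28.8216*z - 1.9883)/(49.2804*z^4 + 48.7188*z^3 - 22.4975*z^2 - 17.0724*z + 6.0516)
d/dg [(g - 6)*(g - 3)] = 2*g - 9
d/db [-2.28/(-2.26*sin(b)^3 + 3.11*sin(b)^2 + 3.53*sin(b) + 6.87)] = (-15.4584*sin(b)^2 + 14.1816*sin(b) + 8.0484)*cos(b)/(-2.26*sin(b)^3 + 3.11*sin(b)^2 + 3.53*sin(b) + 6.87)^2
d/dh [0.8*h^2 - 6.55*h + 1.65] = 1.6*h - 6.55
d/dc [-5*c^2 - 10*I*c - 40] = -10*c - 10*I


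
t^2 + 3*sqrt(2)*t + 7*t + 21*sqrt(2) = (t + 7)*(t + 3*sqrt(2))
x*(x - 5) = x^2 - 5*x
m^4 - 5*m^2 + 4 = (m - 2)*(m - 1)*(m + 1)*(m + 2)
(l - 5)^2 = l^2 - 10*l + 25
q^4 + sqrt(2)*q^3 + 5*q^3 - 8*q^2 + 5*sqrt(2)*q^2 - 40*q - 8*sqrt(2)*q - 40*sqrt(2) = (q + 5)*(q - 2*sqrt(2))*(q + sqrt(2))*(q + 2*sqrt(2))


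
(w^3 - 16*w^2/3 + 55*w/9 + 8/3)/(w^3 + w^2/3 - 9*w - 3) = (w - 8/3)/(w + 3)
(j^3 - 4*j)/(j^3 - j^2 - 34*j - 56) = j*(j - 2)/(j^2 - 3*j - 28)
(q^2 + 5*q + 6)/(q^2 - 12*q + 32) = (q^2 + 5*q + 6)/(q^2 - 12*q + 32)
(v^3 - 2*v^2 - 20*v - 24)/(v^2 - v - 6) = (v^2 - 4*v - 12)/(v - 3)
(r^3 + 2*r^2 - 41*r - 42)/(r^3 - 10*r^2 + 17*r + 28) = (r^2 + r - 42)/(r^2 - 11*r + 28)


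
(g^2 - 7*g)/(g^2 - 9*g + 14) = g/(g - 2)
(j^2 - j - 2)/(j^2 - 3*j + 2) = (j + 1)/(j - 1)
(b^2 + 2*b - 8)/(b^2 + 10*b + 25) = (b^2 + 2*b - 8)/(b^2 + 10*b + 25)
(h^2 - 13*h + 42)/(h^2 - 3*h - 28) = (h - 6)/(h + 4)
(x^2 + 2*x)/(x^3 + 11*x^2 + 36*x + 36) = x/(x^2 + 9*x + 18)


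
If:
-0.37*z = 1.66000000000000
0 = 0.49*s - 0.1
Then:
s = 0.20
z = -4.49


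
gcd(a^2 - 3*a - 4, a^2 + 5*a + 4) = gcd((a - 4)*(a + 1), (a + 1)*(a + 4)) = a + 1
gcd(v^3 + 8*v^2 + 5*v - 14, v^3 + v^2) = 1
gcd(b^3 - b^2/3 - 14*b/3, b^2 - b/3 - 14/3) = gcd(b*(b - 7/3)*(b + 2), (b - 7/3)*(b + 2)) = b^2 - b/3 - 14/3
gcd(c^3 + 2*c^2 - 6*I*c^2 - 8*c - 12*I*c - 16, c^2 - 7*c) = 1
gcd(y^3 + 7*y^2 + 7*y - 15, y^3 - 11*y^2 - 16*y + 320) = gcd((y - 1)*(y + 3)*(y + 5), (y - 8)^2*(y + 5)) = y + 5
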